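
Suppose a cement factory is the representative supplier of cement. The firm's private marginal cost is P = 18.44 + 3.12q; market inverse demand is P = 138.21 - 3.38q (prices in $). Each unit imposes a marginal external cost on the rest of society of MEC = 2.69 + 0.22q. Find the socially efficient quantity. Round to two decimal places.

Social marginal cost = private MC + MEC = 21.13 + 3.34q.
Set SMC = demand: 21.13 + 3.34q = 138.21 - 3.38q → q* = 17.4226.

q* = 17.42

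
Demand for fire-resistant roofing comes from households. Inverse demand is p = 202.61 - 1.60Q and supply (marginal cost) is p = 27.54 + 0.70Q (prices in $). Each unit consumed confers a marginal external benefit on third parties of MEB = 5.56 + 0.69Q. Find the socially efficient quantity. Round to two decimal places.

Social marginal benefit = demand + MEB = 208.17 - 0.91Q.
Set SMB = MC: 208.17 - 0.91Q = 27.54 + 0.70Q → Q* = 112.1925.

Q* = 112.19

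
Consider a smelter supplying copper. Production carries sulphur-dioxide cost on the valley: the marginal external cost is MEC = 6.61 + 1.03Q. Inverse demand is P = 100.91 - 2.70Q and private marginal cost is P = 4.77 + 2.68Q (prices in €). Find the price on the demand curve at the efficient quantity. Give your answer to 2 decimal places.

P = €63.20

Social marginal cost = private MC + MEC = 11.38 + 3.71Q.
Set SMC = demand: 11.38 + 3.71Q = 100.91 - 2.70Q → Q* = 13.9672.
Consumer price on the demand curve at Q*: 100.91 − 2.70×13.9672 = 63.1986.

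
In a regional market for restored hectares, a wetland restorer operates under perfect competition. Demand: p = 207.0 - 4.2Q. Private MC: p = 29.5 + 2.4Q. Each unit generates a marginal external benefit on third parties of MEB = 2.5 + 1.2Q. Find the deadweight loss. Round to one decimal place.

DWL = 112.0

Market equilibrium (private): 29.5 + 2.4Q = 207.0 - 4.2Q → Q_m = 26.8939.
Social marginal cost = private MC − MEB = 27.0 + 1.2Q.
Set SMC = demand: 27.0 + 1.2Q = 207.0 - 4.2Q → Q* = 33.3333.
Height of the DWL triangle at Q_m is demand(Q_m) − SMC(Q_m) = MEB(Q_m) = 34.7727.
DWL = ½ × 6.4394 × 34.7727 = 111.9577.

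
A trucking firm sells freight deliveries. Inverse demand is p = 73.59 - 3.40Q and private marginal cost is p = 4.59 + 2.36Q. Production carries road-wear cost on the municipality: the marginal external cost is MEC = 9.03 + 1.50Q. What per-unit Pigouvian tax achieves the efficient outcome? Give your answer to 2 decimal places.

tax = 21.42 per unit

Social marginal cost = private MC + MEC = 13.62 + 3.86Q.
Set SMC = demand: 13.62 + 3.86Q = 73.59 - 3.40Q → Q* = 8.2603.
The Pigouvian tax equals MEC at Q*: 9.03 + 1.50×8.2603 = 21.4205.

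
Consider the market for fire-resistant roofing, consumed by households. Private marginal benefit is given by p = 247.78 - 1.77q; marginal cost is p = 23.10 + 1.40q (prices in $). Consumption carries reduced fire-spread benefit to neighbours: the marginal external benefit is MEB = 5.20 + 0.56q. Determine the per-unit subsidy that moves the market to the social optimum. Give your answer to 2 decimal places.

Social marginal benefit = demand + MEB = 252.98 - 1.21q.
Set SMB = MC: 252.98 - 1.21q = 23.10 + 1.40q → q* = 88.0766.
The Pigouvian subsidy equals MEB at q*: 5.20 + 0.56×88.0766 = 54.5229.

subsidy = $54.52 per unit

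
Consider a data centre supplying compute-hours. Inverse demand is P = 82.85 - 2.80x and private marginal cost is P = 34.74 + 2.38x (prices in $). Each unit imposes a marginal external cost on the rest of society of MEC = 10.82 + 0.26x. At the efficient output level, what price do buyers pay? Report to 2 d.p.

Social marginal cost = private MC + MEC = 45.56 + 2.64x.
Set SMC = demand: 45.56 + 2.64x = 82.85 - 2.80x → x* = 6.8548.
Consumer price on the demand curve at x*: 82.85 − 2.80×6.8548 = 63.6566.

P = $63.66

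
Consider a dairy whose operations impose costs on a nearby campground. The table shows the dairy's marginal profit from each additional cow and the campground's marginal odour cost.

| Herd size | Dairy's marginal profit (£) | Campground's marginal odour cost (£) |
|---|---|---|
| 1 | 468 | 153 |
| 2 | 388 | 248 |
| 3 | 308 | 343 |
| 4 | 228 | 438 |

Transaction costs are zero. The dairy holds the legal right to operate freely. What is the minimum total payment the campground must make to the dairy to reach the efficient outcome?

£536

Left alone the dairy would choose level 4 (marginal profit stays positive).
Efficient level: k* = 2 (marginal profit ≥ marginal odour cost through 2).
The campground must at least cover the dairy's forgone profit from cutting 4→2: 308 + 228 = 536.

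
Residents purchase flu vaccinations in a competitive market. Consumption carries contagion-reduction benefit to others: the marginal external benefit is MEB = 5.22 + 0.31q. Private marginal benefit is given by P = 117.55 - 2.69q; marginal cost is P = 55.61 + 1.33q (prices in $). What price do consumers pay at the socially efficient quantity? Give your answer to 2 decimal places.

Social marginal benefit = demand + MEB = 122.77 - 2.38q.
Set SMB = MC: 122.77 - 2.38q = 55.61 + 1.33q → q* = 18.1024.
Consumer price on the demand curve at q*: 117.55 − 2.69×18.1024 = 68.8545.

P = $68.85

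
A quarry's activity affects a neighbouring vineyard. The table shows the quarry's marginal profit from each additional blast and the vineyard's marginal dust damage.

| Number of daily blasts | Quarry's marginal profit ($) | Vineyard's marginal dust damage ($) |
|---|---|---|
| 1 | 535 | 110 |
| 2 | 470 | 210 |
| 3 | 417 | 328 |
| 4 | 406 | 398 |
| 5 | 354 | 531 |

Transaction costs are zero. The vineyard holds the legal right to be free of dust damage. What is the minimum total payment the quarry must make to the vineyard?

$1046

Efficient level: marginal profit ≥ marginal dust damage through level 4, so k* = 4.
With the vineyard holding the right, the quarry must at least compensate total damage at k*: 110 + 210 + 328 + 398 = 1046.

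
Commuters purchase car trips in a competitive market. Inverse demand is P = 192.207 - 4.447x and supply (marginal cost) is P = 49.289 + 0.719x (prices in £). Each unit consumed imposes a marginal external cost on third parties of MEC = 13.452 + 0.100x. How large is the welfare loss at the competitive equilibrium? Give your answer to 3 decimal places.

DWL = £24.975

Market equilibrium (private): 49.289 + 0.719x = 192.207 - 4.447x → x_m = 27.6651.
Social marginal benefit = demand − MEC = 178.755 - 4.547x.
Set SMB = MC: 178.755 - 4.547x = 49.289 + 0.719x → x* = 24.5853.
Between x* and x_m the wedge MC − SMB runs linearly from 0 to MEC(x_m), so the loss is a triangle.
DWL = ½ × 3.0798 × 16.2185 = 24.9749.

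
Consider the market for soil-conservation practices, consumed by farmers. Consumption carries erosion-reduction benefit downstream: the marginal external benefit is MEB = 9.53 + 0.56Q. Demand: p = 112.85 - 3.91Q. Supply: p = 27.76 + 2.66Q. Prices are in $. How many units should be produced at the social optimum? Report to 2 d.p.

Q* = 15.74

Social marginal benefit = demand + MEB = 122.38 - 3.35Q.
Set SMB = MC: 122.38 - 3.35Q = 27.76 + 2.66Q → Q* = 15.7438.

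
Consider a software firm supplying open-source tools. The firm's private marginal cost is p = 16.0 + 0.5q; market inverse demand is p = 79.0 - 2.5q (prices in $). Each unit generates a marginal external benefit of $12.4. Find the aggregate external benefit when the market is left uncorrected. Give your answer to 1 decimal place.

$260.4

Market equilibrium (private): 16.0 + 0.5q = 79.0 - 2.5q → q_m = 21.0000.
Total external benefit = MEB × q_m = 12.4 × 21.0000 = 260.4000.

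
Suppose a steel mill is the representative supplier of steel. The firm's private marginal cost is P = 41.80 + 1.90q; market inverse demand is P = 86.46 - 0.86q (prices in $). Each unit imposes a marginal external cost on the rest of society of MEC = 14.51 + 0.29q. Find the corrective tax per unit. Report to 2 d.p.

tax = $17.38 per unit

Social marginal cost = private MC + MEC = 56.31 + 2.19q.
Set SMC = demand: 56.31 + 2.19q = 86.46 - 0.86q → q* = 9.8852.
The Pigouvian tax equals MEC at q*: 14.51 + 0.29×9.8852 = 17.3767.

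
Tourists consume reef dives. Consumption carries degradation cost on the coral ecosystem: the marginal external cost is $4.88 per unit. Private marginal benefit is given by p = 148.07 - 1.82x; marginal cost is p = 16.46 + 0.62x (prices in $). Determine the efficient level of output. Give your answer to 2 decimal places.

Social marginal benefit = demand − MEC = 143.19 - 1.82x.
Set SMB = MC: 143.19 - 1.82x = 16.46 + 0.62x → x* = 51.9385.

x* = 51.94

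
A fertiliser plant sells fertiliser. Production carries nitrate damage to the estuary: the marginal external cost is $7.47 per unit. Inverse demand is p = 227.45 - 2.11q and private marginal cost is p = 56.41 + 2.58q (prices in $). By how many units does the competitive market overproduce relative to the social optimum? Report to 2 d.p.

1.59 units

Market equilibrium (private): 56.41 + 2.58q = 227.45 - 2.11q → q_m = 36.4691.
Social marginal cost = private MC + MEC = 63.88 + 2.58q.
Set SMC = demand: 63.88 + 2.58q = 227.45 - 2.11q → q* = 34.8763.
Gap = |36.4691 − 34.8763| = 1.5928.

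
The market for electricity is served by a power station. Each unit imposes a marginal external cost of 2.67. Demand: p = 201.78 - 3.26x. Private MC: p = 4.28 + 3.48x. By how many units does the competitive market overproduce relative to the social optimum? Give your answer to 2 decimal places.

Market equilibrium (private): 4.28 + 3.48x = 201.78 - 3.26x → x_m = 29.3027.
Social marginal cost = private MC + MEC = 6.95 + 3.48x.
Set SMC = demand: 6.95 + 3.48x = 201.78 - 3.26x → x* = 28.9065.
Gap = |29.3027 − 28.9065| = 0.3962.

0.40 units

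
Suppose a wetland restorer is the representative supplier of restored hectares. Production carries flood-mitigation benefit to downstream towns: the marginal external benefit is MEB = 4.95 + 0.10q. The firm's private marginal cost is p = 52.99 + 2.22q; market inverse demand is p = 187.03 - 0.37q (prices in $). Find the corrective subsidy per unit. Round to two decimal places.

Social marginal cost = private MC − MEB = 48.04 + 2.12q.
Set SMC = demand: 48.04 + 2.12q = 187.03 - 0.37q → q* = 55.8193.
The Pigouvian subsidy equals MEB at q*: 4.95 + 0.10×55.8193 = 10.5319.

subsidy = $10.53 per unit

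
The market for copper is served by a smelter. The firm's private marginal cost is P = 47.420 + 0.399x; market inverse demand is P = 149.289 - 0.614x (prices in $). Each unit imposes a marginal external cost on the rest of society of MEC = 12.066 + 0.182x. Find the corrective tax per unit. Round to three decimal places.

Social marginal cost = private MC + MEC = 59.486 + 0.581x.
Set SMC = demand: 59.486 + 0.581x = 149.289 - 0.614x → x* = 75.1490.
The Pigouvian tax equals MEC at x*: 12.066 + 0.182×75.1490 = 25.7431.

tax = $25.743 per unit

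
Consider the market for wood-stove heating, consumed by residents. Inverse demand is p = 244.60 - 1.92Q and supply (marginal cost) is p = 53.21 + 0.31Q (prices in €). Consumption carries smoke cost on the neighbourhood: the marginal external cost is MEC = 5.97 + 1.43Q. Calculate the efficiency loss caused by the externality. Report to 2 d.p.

Market equilibrium (private): 53.21 + 0.31Q = 244.60 - 1.92Q → Q_m = 85.8251.
Social marginal benefit = demand − MEC = 238.63 - 3.35Q.
Set SMB = MC: 238.63 - 3.35Q = 53.21 + 0.31Q → Q* = 50.6612.
Between Q* and Q_m the wedge MC − SMB runs linearly from 0 to MEC(Q_m), so the loss is a triangle.
DWL = ½ × 35.1639 × 128.6999 = 2262.7952.

DWL = €2262.80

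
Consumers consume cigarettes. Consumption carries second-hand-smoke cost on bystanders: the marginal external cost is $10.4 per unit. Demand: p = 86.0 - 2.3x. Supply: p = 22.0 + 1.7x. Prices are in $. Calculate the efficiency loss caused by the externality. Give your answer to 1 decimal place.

DWL = $13.5

Market equilibrium (private): 22.0 + 1.7x = 86.0 - 2.3x → x_m = 16.0000.
Social marginal benefit = demand − MEC = 75.6 - 2.3x.
Set SMB = MC: 75.6 - 2.3x = 22.0 + 1.7x → x* = 13.4000.
The loss is the area between SMB and MC from x* to x_m; with linear curves that's a triangle of height MEC(x_m).
DWL = ½ × 2.6000 × 10.4000 = 13.5200.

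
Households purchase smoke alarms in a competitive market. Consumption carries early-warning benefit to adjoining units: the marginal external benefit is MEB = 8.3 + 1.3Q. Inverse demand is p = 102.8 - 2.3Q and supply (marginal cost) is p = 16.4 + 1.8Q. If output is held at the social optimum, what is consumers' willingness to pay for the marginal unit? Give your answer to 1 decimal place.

Social marginal benefit = demand + MEB = 111.1 - Q.
Set SMB = MC: 111.1 - Q = 16.4 + 1.8Q → Q* = 33.8214.
Consumer price on the demand curve at Q*: 102.8 − 2.3×33.8214 = 25.0108.

P = 25.0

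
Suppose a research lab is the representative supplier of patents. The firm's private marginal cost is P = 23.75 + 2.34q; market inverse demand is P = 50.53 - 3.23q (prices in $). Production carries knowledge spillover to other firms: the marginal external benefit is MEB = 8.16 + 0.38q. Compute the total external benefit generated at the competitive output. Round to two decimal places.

Market equilibrium (private): 23.75 + 2.34q = 50.53 - 3.23q → q_m = 4.8079.
Total external benefit = ∫₀^{q_m} (8.16 + 0.38q) dq = 8.16×4.8079 + ½×0.38×4.8079² = 43.6245.

$43.62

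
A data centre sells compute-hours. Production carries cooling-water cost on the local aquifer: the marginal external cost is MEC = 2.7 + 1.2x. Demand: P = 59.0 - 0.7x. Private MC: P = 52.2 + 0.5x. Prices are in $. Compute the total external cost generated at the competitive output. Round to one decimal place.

$34.6

Market equilibrium (private): 52.2 + 0.5x = 59.0 - 0.7x → x_m = 5.6667.
Total external cost = ∫₀^{x_m} (2.7 + 1.2x) dx = 2.7×5.6667 + ½×1.2×5.6667² = 34.5670.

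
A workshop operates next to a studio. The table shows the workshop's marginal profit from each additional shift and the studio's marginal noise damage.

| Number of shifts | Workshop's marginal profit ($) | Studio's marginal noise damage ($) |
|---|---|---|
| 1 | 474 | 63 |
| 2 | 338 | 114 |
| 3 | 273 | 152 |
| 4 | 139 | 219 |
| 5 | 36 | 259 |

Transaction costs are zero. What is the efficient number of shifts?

Bargaining reaches the level where marginal profit last exceeds marginal noise damage.
That holds through level 3 (273 ≥ 152) but not at 4 (139 < 219).

3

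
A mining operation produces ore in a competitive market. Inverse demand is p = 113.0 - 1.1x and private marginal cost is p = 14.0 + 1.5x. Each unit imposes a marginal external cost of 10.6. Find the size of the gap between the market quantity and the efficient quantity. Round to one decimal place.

4.1 units

Market equilibrium (private): 14.0 + 1.5x = 113.0 - 1.1x → x_m = 38.0769.
Social marginal cost = private MC + MEC = 24.6 + 1.5x.
Set SMC = demand: 24.6 + 1.5x = 113.0 - 1.1x → x* = 34.0000.
Gap = |38.0769 − 34.0000| = 4.0769.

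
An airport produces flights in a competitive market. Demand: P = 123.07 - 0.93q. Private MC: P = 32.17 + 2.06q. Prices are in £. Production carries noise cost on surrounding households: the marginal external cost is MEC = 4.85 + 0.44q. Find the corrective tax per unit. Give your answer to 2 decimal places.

tax = £15.89 per unit

Social marginal cost = private MC + MEC = 37.02 + 2.50q.
Set SMC = demand: 37.02 + 2.50q = 123.07 - 0.93q → q* = 25.0875.
The Pigouvian tax equals MEC at q*: 4.85 + 0.44×25.0875 = 15.8885.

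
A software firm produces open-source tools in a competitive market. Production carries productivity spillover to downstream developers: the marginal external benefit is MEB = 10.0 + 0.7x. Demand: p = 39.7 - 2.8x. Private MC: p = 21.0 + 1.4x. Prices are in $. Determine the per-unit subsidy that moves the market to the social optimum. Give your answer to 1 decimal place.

subsidy = $15.7 per unit

Social marginal cost = private MC − MEB = 11.0 + 0.7x.
Set SMC = demand: 11.0 + 0.7x = 39.7 - 2.8x → x* = 8.2000.
The Pigouvian subsidy equals MEB at x*: 10.0 + 0.7×8.2000 = 15.7400.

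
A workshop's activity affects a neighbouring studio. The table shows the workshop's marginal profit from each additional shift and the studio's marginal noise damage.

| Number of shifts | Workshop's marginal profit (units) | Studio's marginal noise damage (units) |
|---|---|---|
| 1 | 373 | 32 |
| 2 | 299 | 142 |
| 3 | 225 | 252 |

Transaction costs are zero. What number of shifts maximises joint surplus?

Bargaining reaches the level where marginal profit last exceeds marginal noise damage.
That holds through level 2 (299 ≥ 142) but not at 3 (225 < 252).

2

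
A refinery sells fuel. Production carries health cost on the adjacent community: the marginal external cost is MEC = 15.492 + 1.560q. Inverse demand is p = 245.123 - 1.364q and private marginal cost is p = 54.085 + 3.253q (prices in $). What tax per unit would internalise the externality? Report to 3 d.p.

tax = $59.826 per unit

Social marginal cost = private MC + MEC = 69.577 + 4.813q.
Set SMC = demand: 69.577 + 4.813q = 245.123 - 1.364q → q* = 28.4193.
The Pigouvian tax equals MEC at q*: 15.492 + 1.560×28.4193 = 59.8261.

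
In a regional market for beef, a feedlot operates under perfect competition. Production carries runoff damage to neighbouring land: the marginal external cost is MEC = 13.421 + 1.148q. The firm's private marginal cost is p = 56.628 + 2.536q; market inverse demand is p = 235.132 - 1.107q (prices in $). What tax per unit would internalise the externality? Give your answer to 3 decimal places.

Social marginal cost = private MC + MEC = 70.049 + 3.684q.
Set SMC = demand: 70.049 + 3.684q = 235.132 - 1.107q → q* = 34.4569.
The Pigouvian tax equals MEC at q*: 13.421 + 1.148×34.4569 = 52.9775.

tax = $52.978 per unit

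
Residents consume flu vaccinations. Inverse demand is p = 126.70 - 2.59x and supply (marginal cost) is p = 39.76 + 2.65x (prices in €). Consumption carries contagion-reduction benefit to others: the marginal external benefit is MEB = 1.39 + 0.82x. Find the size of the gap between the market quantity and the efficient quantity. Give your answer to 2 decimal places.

Market equilibrium (private): 39.76 + 2.65x = 126.70 - 2.59x → x_m = 16.5916.
Social marginal benefit = demand + MEB = 128.09 - 1.77x.
Set SMB = MC: 128.09 - 1.77x = 39.76 + 2.65x → x* = 19.9842.
Gap = |16.5916 − 19.9842| = 3.3926.

3.39 units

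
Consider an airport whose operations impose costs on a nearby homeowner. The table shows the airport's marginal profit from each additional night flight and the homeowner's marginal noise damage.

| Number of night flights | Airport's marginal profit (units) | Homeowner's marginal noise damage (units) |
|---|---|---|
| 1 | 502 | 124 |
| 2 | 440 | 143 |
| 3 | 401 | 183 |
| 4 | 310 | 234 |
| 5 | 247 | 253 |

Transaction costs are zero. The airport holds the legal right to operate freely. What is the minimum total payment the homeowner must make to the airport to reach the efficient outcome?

Left alone the airport would choose level 5 (marginal profit stays positive).
Efficient level: k* = 4 (marginal profit ≥ marginal noise damage through 4).
The homeowner must at least cover the airport's forgone profit from cutting 5→4: 247 = 247.

247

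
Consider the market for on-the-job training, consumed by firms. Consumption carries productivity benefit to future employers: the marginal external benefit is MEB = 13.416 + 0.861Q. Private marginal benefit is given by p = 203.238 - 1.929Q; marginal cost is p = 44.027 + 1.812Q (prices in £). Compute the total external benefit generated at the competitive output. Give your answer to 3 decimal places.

£1350.693

Market equilibrium (private): 44.027 + 1.812Q = 203.238 - 1.929Q → Q_m = 42.5584.
Total external benefit = ∫₀^{Q_m} (13.416 + 0.861Q) dQ = 13.416×42.5584 + ½×0.861×42.5584² = 1350.6926.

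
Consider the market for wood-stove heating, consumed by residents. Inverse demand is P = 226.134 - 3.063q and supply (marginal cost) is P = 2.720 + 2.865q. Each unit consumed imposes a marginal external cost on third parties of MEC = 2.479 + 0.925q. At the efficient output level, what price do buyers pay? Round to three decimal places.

Social marginal benefit = demand − MEC = 223.655 - 3.988q.
Set SMB = MC: 223.655 - 3.988q = 2.720 + 2.865q → q* = 32.2392.
Consumer price on the demand curve at q*: 226.134 − 3.063×32.2392 = 127.3853.

P = 127.385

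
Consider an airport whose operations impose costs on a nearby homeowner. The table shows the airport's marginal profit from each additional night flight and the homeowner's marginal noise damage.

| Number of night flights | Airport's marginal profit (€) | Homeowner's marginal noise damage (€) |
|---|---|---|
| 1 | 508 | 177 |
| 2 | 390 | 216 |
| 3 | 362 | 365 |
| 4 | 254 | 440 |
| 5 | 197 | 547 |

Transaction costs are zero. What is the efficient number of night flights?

Bargaining reaches the level where marginal profit last exceeds marginal noise damage.
That holds through level 2 (390 ≥ 216) but not at 3 (362 < 365).

2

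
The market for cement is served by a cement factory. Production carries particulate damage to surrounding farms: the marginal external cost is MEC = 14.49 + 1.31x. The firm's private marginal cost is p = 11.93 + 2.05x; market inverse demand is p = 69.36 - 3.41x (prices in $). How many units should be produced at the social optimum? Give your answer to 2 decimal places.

x* = 6.34

Social marginal cost = private MC + MEC = 26.42 + 3.36x.
Set SMC = demand: 26.42 + 3.36x = 69.36 - 3.41x → x* = 6.3427.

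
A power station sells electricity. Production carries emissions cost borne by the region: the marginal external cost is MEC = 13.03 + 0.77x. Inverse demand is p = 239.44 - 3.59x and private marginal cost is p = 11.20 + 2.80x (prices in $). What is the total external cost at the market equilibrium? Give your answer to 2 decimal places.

Market equilibrium (private): 11.20 + 2.80x = 239.44 - 3.59x → x_m = 35.7183.
Total external cost = ∫₀^{x_m} (13.03 + 0.77x) dx = 13.03×35.7183 + ½×0.77×35.7183² = 956.5913.

$956.59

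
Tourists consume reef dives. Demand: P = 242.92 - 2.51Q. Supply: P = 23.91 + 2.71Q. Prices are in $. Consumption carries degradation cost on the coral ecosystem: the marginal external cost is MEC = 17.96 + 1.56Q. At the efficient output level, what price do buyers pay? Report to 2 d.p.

Social marginal benefit = demand − MEC = 224.96 - 4.07Q.
Set SMB = MC: 224.96 - 4.07Q = 23.91 + 2.71Q → Q* = 29.6534.
Consumer price on the demand curve at Q*: 242.92 − 2.51×29.6534 = 168.4900.

P = $168.49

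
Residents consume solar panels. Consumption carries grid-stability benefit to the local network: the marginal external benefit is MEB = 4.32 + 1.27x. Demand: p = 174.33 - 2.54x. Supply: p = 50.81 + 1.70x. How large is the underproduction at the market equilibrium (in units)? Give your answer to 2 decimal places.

13.91 units

Market equilibrium (private): 50.81 + 1.70x = 174.33 - 2.54x → x_m = 29.1321.
Social marginal benefit = demand + MEB = 178.65 - 1.27x.
Set SMB = MC: 178.65 - 1.27x = 50.81 + 1.70x → x* = 43.0438.
Gap = |29.1321 − 43.0438| = 13.9117.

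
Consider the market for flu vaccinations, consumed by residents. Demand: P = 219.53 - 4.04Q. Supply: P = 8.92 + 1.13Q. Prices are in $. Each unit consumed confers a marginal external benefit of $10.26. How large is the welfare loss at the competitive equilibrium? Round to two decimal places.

DWL = $10.18

Market equilibrium (private): 8.92 + 1.13Q = 219.53 - 4.04Q → Q_m = 40.7369.
Social marginal benefit = demand + MEB = 229.79 - 4.04Q.
Set SMB = MC: 229.79 - 4.04Q = 8.92 + 1.13Q → Q* = 42.7215.
Between Q* and Q_m the wedge SMB − MC runs linearly from 0 to MEB(Q_m), so the loss is a triangle.
DWL = ½ × 1.9846 × 10.2600 = 10.1810.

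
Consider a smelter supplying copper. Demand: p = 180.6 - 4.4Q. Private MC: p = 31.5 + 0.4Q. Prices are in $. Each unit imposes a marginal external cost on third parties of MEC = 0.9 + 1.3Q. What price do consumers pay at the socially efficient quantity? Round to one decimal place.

P = $73.7

Social marginal cost = private MC + MEC = 32.4 + 1.7Q.
Set SMC = demand: 32.4 + 1.7Q = 180.6 - 4.4Q → Q* = 24.2951.
Consumer price on the demand curve at Q*: 180.6 − 4.4×24.2951 = 73.7016.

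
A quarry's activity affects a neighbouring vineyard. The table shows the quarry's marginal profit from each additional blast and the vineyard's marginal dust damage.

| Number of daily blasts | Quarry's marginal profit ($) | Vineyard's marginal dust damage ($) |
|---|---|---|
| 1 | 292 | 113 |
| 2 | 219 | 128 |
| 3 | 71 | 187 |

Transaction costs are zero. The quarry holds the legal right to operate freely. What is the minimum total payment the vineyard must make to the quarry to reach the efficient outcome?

Left alone the quarry would choose level 3 (marginal profit stays positive).
Efficient level: k* = 2 (marginal profit ≥ marginal dust damage through 2).
The vineyard must at least cover the quarry's forgone profit from cutting 3→2: 71 = 71.

$71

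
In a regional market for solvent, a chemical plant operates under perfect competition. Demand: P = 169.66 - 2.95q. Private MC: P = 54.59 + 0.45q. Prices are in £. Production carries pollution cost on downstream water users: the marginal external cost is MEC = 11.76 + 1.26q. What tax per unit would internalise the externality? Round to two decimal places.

tax = £39.69 per unit

Social marginal cost = private MC + MEC = 66.35 + 1.71q.
Set SMC = demand: 66.35 + 1.71q = 169.66 - 2.95q → q* = 22.1695.
The Pigouvian tax equals MEC at q*: 11.76 + 1.26×22.1695 = 39.6936.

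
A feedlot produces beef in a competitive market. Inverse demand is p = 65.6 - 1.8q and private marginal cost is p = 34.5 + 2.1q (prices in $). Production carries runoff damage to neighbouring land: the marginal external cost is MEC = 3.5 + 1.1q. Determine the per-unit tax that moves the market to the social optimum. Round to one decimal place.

Social marginal cost = private MC + MEC = 38.0 + 3.2q.
Set SMC = demand: 38.0 + 3.2q = 65.6 - 1.8q → q* = 5.5200.
The Pigouvian tax equals MEC at q*: 3.5 + 1.1×5.5200 = 9.5720.

tax = $9.6 per unit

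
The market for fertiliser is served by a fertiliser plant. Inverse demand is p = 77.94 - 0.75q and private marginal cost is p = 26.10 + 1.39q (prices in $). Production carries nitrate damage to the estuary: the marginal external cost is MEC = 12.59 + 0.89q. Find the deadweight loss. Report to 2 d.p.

DWL = $192.44

Market equilibrium (private): 26.10 + 1.39q = 77.94 - 0.75q → q_m = 24.2243.
Social marginal cost = private MC + MEC = 38.69 + 2.28q.
Set SMC = demand: 38.69 + 2.28q = 77.94 - 0.75q → q* = 12.9538.
The welfare-loss triangle has base |q_m − q*| and height MEC(q_m) (the vertical gap between SMC and demand is zero at q* and MEC at q_m).
DWL = ½ × 11.2705 × 34.1496 = 192.4415.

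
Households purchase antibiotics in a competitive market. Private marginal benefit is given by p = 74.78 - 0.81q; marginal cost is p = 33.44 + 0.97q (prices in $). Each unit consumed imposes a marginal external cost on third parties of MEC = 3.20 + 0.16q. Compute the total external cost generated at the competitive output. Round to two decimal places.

$117.47

Market equilibrium (private): 33.44 + 0.97q = 74.78 - 0.81q → q_m = 23.2247.
Total external cost = ∫₀^{q_m} (3.20 + 0.16q) dq = 3.20×23.2247 + ½×0.16×23.2247² = 117.4700.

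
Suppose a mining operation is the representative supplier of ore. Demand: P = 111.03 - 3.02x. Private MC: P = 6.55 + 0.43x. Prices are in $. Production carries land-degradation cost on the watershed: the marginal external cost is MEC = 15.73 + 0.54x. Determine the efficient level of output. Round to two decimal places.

x* = 22.24

Social marginal cost = private MC + MEC = 22.28 + 0.97x.
Set SMC = demand: 22.28 + 0.97x = 111.03 - 3.02x → x* = 22.2431.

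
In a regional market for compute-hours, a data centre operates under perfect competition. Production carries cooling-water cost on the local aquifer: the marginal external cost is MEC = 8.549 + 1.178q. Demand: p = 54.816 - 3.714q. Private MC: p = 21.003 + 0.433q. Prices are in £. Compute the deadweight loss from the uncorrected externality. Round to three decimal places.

Market equilibrium (private): 21.003 + 0.433q = 54.816 - 3.714q → q_m = 8.1536.
Social marginal cost = private MC + MEC = 29.552 + 1.611q.
Set SMC = demand: 29.552 + 1.611q = 54.816 - 3.714q → q* = 4.7444.
The welfare-loss triangle has base |q_m − q*| and height MEC(q_m) (the vertical gap between SMC and demand is zero at q* and MEC at q_m).
DWL = ½ × 3.4092 × 18.1539 = 30.9451.

DWL = £30.945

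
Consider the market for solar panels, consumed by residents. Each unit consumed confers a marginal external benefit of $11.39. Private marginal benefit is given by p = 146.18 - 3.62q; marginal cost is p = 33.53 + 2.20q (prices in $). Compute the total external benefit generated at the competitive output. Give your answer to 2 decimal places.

Market equilibrium (private): 33.53 + 2.20q = 146.18 - 3.62q → q_m = 19.3557.
Total external benefit = MEB × q_m = 11.39 × 19.3557 = 220.4614.

$220.46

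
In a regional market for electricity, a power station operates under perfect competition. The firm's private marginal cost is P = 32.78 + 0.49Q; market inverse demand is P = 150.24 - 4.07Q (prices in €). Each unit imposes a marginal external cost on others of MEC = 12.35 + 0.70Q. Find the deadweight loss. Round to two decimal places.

Market equilibrium (private): 32.78 + 0.49Q = 150.24 - 4.07Q → Q_m = 25.7588.
Social marginal cost = private MC + MEC = 45.13 + 1.19Q.
Set SMC = demand: 45.13 + 1.19Q = 150.24 - 4.07Q → Q* = 19.9829.
Height of the DWL triangle at Q_m is SMC(Q_m) − demand(Q_m) = MEC(Q_m) = 30.3811.
DWL = ½ × 5.7759 × 30.3811 = 87.7391.

DWL = €87.74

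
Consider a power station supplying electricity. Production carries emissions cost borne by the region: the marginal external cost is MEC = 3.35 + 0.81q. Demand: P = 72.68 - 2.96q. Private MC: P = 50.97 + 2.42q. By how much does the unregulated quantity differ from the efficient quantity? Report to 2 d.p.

Market equilibrium (private): 50.97 + 2.42q = 72.68 - 2.96q → q_m = 4.0353.
Social marginal cost = private MC + MEC = 54.32 + 3.23q.
Set SMC = demand: 54.32 + 3.23q = 72.68 - 2.96q → q* = 2.9661.
Gap = |4.0353 − 2.9661| = 1.0692.

1.07 units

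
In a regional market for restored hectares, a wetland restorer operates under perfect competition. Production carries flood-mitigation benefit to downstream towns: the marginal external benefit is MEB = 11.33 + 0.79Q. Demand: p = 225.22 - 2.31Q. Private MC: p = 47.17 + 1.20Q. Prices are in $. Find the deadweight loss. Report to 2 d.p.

DWL = $485.73

Market equilibrium (private): 47.17 + 1.20Q = 225.22 - 2.31Q → Q_m = 50.7265.
Social marginal cost = private MC − MEB = 35.84 + 0.41Q.
Set SMC = demand: 35.84 + 0.41Q = 225.22 - 2.31Q → Q* = 69.6250.
Between Q* and Q_m the wedge demand − SMC runs linearly from 0 to MEB(Q_m), so the loss is a triangle.
DWL = ½ × 18.8985 × 51.4039 = 485.7283.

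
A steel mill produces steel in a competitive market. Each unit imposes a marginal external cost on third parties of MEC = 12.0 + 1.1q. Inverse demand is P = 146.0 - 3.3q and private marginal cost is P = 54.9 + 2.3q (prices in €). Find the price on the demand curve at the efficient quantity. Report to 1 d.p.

P = €107.0

Social marginal cost = private MC + MEC = 66.9 + 3.4q.
Set SMC = demand: 66.9 + 3.4q = 146.0 - 3.3q → q* = 11.8060.
Consumer price on the demand curve at q*: 146.0 − 3.3×11.8060 = 107.0402.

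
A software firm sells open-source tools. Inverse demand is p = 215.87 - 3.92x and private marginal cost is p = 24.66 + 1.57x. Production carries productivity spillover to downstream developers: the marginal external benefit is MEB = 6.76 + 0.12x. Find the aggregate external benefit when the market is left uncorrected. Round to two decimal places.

308.23

Market equilibrium (private): 24.66 + 1.57x = 215.87 - 3.92x → x_m = 34.8288.
Total external benefit = ∫₀^{x_m} (6.76 + 0.12x) dx = 6.76×34.8288 + ½×0.12×34.8288² = 308.2254.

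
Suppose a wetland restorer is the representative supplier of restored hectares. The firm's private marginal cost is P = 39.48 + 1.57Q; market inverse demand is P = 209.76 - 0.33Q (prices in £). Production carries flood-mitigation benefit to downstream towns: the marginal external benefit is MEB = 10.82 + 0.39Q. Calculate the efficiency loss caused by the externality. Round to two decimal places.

Market equilibrium (private): 39.48 + 1.57Q = 209.76 - 0.33Q → Q_m = 89.6211.
Social marginal cost = private MC − MEB = 28.66 + 1.18Q.
Set SMC = demand: 28.66 + 1.18Q = 209.76 - 0.33Q → Q* = 119.9338.
The welfare-loss triangle has base |Q_m − Q*| and height MEB(Q_m) (the vertical gap between SMC and demand is zero at Q* and MEB at Q_m).
DWL = ½ × 30.3127 × 45.7722 = 693.7395.

DWL = £693.74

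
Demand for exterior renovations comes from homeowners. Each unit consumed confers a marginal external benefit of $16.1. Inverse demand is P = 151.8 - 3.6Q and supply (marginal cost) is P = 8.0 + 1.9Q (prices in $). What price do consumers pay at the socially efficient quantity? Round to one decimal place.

Social marginal benefit = demand + MEB = 167.9 - 3.6Q.
Set SMB = MC: 167.9 - 3.6Q = 8.0 + 1.9Q → Q* = 29.0727.
Consumer price on the demand curve at Q*: 151.8 − 3.6×29.0727 = 47.1383.

P = $47.1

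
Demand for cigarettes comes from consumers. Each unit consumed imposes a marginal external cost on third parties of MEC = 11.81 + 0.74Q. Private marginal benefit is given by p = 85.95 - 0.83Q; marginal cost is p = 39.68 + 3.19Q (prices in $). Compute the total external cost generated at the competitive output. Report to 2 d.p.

Market equilibrium (private): 39.68 + 3.19Q = 85.95 - 0.83Q → Q_m = 11.5100.
Total external cost = ∫₀^{Q_m} (11.81 + 0.74Q) dQ = 11.81×11.5100 + ½×0.74×11.5100² = 184.9507.

$184.95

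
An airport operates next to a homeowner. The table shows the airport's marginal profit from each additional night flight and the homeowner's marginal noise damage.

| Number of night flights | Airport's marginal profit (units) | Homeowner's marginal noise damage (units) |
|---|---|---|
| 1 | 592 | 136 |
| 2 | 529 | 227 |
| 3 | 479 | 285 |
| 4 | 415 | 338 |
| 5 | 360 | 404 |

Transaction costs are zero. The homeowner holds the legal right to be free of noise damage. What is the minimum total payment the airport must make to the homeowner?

986

Efficient level: marginal profit ≥ marginal noise damage through level 4, so k* = 4.
With the homeowner holding the right, the airport must at least compensate total damage at k*: 136 + 227 + 285 + 338 = 986.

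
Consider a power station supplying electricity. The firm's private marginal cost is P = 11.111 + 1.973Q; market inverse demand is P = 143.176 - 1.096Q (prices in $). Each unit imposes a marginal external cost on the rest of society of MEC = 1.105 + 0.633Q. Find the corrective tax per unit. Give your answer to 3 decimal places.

tax = $23.498 per unit

Social marginal cost = private MC + MEC = 12.216 + 2.606Q.
Set SMC = demand: 12.216 + 2.606Q = 143.176 - 1.096Q → Q* = 35.3755.
The Pigouvian tax equals MEC at Q*: 1.105 + 0.633×35.3755 = 23.4977.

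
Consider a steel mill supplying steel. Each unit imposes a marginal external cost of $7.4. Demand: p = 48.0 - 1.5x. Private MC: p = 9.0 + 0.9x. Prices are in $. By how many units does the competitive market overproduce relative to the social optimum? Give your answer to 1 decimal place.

Market equilibrium (private): 9.0 + 0.9x = 48.0 - 1.5x → x_m = 16.2500.
Social marginal cost = private MC + MEC = 16.4 + 0.9x.
Set SMC = demand: 16.4 + 0.9x = 48.0 - 1.5x → x* = 13.1667.
Gap = |16.2500 − 13.1667| = 3.0833.

3.1 units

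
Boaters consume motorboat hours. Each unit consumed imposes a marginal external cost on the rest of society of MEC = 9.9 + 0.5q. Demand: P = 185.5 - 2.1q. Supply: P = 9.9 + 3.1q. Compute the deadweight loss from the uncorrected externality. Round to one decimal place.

Market equilibrium (private): 9.9 + 3.1q = 185.5 - 2.1q → q_m = 33.7692.
Social marginal benefit = demand − MEC = 175.6 - 2.6q.
Set SMB = MC: 175.6 - 2.6q = 9.9 + 3.1q → q* = 29.0702.
The welfare-loss triangle has base |q_m − q*| and height MEC(q_m) (the vertical gap between SMB and MC is zero at q* and MEC at q_m).
DWL = ½ × 4.6990 × 26.7846 = 62.9304.

DWL = 62.9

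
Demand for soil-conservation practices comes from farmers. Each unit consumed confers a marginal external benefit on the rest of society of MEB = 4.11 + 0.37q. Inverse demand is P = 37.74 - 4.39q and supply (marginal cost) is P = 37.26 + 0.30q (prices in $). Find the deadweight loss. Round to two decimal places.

DWL = $1.99

Market equilibrium (private): 37.26 + 0.30q = 37.74 - 4.39q → q_m = 0.1023.
Social marginal benefit = demand + MEB = 41.85 - 4.02q.
Set SMB = MC: 41.85 - 4.02q = 37.26 + 0.30q → q* = 1.0625.
Between q* and q_m the wedge SMB − MC runs linearly from 0 to MEB(q_m), so the loss is a triangle.
DWL = ½ × 0.9602 × 4.1479 = 1.9914.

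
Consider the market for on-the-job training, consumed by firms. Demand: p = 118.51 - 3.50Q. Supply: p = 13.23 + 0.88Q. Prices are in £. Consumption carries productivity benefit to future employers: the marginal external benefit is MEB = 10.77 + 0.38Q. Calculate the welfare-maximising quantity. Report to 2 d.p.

Social marginal benefit = demand + MEB = 129.28 - 3.12Q.
Set SMB = MC: 129.28 - 3.12Q = 13.23 + 0.88Q → Q* = 29.0125.

Q* = 29.01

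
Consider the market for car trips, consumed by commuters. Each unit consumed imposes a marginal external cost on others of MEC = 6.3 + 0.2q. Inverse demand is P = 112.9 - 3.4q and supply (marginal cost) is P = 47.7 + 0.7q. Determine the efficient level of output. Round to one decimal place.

q* = 13.7

Social marginal benefit = demand − MEC = 106.6 - 3.6q.
Set SMB = MC: 106.6 - 3.6q = 47.7 + 0.7q → q* = 13.6977.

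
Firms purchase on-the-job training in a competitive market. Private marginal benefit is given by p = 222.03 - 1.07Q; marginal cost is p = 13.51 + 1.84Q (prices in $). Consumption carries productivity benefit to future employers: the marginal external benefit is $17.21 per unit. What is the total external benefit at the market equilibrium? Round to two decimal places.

$1233.21

Market equilibrium (private): 13.51 + 1.84Q = 222.03 - 1.07Q → Q_m = 71.6564.
Total external benefit = MEB × Q_m = 17.21 × 71.6564 = 1233.2066.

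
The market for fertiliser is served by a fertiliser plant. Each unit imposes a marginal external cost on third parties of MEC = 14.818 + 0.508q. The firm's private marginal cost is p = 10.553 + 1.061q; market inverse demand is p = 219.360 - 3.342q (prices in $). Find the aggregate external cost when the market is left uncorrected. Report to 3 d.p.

Market equilibrium (private): 10.553 + 1.061q = 219.360 - 3.342q → q_m = 47.4238.
Total external cost = ∫₀^{q_m} (14.818 + 0.508q) dq = 14.818×47.4238 + ½×0.508×47.4238² = 1273.9761.

$1273.976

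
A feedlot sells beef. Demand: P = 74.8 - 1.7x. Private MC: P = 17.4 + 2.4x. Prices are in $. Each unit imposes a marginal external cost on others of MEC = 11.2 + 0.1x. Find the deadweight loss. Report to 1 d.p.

Market equilibrium (private): 17.4 + 2.4x = 74.8 - 1.7x → x_m = 14.0000.
Social marginal cost = private MC + MEC = 28.6 + 2.5x.
Set SMC = demand: 28.6 + 2.5x = 74.8 - 1.7x → x* = 11.0000.
The welfare-loss triangle has base |x_m − x*| and height MEC(x_m) (the vertical gap between SMC and demand is zero at x* and MEC at x_m).
DWL = ½ × 3.0000 × 12.6000 = 18.9000.

DWL = $18.9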